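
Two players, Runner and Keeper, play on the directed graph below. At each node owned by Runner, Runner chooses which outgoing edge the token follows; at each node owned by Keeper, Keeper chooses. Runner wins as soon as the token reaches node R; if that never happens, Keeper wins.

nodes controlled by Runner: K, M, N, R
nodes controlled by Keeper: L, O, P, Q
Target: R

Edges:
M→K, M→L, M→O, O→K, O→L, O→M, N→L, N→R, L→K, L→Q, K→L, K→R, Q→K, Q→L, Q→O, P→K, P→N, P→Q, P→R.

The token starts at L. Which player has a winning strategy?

Keeper

A0 = {R}
A1: add {K, N} — K (Runner) has K→R; N (Runner) has N→R.
A2: add {M} — M (Runner) has M→K.
A3 = A2; e.g. L (Keeper) can still go to Q. Fixed point.
L never enters the attractor, so Keeper can avoid the target forever.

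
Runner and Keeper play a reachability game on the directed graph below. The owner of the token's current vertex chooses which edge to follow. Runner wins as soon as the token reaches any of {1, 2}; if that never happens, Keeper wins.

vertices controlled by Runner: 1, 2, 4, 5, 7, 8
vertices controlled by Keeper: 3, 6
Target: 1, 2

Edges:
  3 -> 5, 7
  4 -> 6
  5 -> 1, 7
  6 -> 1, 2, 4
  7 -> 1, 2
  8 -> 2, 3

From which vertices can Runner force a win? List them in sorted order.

A0 = {1, 2}
A1: add {5, 7, 8} — 5 (Runner) has 5→1; 7 (Runner) has 7→1; 8 (Runner) has 8→2.
A2: add {3} — 3 (Keeper): all of {5, 7} already in.
A3 = A2; e.g. 4 (Runner) has no edge into A2. Fixed point.
Runner's winning region = {1, 2, 3, 5, 7, 8}.

1, 2, 3, 5, 7, 8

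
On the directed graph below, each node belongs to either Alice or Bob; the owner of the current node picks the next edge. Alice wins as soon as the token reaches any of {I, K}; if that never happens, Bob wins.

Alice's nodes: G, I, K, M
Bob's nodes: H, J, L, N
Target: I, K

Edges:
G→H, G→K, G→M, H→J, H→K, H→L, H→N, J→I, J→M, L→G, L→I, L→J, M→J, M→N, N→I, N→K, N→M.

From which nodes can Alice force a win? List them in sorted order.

A0 = {I, K}
A1: add {G} — G (Alice) has G→K.
A2 = A1; e.g. H (Bob) can still go to J. Fixed point.
Alice's winning region = {G, I, K}.

G, I, K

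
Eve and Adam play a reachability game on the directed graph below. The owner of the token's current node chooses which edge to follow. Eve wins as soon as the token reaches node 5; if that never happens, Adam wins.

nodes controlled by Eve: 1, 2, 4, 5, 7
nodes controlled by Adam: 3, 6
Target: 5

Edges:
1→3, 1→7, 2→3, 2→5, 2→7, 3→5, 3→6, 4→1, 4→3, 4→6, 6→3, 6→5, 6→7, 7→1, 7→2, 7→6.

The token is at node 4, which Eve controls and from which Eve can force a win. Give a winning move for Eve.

1

A0 = {5}
A1: add {2} — 2 (Eve) has 2→5.
A2: add {7} — 7 (Eve) has 7→2.
A3: add {1} — 1 (Eve) has 1→7.
A4: add {4} — 4 (Eve) has 4→1.
A5 = A4; e.g. 3 (Adam) can still go to 6. Fixed point.
From 4, successor 1 is in the attractor (rank 3); the other successors 3, 6 are not.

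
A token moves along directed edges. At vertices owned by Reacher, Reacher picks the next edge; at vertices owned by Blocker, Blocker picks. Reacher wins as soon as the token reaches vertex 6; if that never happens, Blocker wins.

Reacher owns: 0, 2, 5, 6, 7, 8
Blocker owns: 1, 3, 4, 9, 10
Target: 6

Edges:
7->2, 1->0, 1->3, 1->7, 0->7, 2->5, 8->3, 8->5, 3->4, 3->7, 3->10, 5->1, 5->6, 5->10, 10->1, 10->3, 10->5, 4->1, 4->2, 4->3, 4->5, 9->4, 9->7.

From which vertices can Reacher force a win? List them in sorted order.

0, 2, 5, 6, 7, 8

A0 = {6}
A1: add {5} — 5 (Reacher) has 5→6.
A2: add {2, 8} — 2 (Reacher) has 2→5; 8 (Reacher) has 8→5.
A3: add {7} — 7 (Reacher) has 7→2.
A4: add {0} — 0 (Reacher) has 0→7.
A5 = A4; e.g. 1 (Blocker) can still go to 3. Fixed point.
Reacher's winning region = {0, 2, 5, 6, 7, 8}.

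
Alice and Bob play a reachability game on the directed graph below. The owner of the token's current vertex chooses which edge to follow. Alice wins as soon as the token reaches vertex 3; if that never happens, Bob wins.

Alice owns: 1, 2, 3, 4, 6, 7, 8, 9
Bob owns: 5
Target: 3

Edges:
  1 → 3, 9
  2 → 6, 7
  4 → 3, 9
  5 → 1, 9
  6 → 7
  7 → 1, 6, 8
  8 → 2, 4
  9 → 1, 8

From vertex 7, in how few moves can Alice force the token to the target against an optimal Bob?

2

A0 = {3}
A1: add {1, 4} — 1 (Alice) has 1→3; 4 (Alice) has 4→3.
A2: add {7, 8, 9} — 7 (Alice) has 7→1; 8 (Alice) has 8→4; 9 (Alice) has 9→1.
7 enters the attractor at level 2, so Alice can force the target in 2 moves from there.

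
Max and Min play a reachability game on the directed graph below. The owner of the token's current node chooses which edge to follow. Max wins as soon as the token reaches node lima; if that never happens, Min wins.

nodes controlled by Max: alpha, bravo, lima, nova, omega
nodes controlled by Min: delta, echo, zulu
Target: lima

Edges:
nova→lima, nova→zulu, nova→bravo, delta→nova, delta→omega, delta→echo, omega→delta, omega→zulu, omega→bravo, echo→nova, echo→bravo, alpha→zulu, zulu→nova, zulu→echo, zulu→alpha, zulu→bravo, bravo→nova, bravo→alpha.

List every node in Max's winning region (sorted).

A0 = {lima}
A1: add {nova} — nova (Max) has nova→lima.
A2: add {bravo} — bravo (Max) has bravo→nova.
A3: add {echo, omega} — omega (Max) has omega→bravo; echo (Min): all of {nova, bravo} already in.
A4: add {delta} — delta (Min): all of {nova, omega, echo} already in.
A5 = A4; e.g. alpha (Max) has no edge into A4. Fixed point.
Max's winning region = {bravo, delta, echo, lima, nova, omega}.

bravo, delta, echo, lima, nova, omega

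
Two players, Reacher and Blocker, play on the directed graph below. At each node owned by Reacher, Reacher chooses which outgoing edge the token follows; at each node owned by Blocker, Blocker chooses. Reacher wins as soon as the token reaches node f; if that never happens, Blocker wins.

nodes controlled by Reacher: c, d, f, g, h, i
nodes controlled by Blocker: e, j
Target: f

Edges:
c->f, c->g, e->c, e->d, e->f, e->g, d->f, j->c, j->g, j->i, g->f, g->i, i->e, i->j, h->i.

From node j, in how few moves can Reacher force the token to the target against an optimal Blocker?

4

A0 = {f}
A1: add {c, d, g} — c (Reacher) has c→f; d (Reacher) has d→f; g (Reacher) has g→f.
A2: add {e} — e (Blocker): all of {c, d, f, g} already in.
A3: add {i} — i (Reacher) has i→e.
A4: add {h, j} — h (Reacher) has h→i; j (Blocker): all of {c, g, i} already in.
A4 = all vertices. Fixed point.
j enters the attractor at level 4, so Reacher can force the target in 4 moves from there.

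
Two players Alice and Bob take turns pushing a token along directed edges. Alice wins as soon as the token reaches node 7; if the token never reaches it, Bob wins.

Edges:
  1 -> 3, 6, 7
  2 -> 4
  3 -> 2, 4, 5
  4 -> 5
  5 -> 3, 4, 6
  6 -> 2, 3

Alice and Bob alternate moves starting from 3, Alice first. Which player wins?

Track states (vertex, player-to-move).
A0 = {(7,Alice), (7,Bob)}
A1: add {(1,Alice)}.
A2 = A1; e.g. (1,Bob) stays out. (3,Alice) never enters ⇒ Bob avoids the target.

Bob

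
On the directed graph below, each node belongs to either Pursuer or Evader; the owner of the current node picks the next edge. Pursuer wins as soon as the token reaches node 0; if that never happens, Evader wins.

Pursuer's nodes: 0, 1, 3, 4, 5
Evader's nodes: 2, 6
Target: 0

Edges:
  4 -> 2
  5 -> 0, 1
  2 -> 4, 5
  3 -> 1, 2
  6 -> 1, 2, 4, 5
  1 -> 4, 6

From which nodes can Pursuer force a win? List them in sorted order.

0, 5

A0 = {0}
A1: add {5} — 5 (Pursuer) has 5→0.
A2 = A1; e.g. 1 (Pursuer) has no edge into A1. Fixed point.
Pursuer's winning region = {0, 5}.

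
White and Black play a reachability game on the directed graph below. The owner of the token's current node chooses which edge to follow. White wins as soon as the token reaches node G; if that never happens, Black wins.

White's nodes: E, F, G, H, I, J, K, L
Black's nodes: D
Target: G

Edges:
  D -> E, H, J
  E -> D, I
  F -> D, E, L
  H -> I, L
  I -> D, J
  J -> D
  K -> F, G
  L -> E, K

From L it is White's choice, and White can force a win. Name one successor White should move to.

A0 = {G}
A1: add {K} — K (White) has K→G.
A2: add {L} — L (White) has L→K.
A3: add {F, H} — F (White) has F→L; H (White) has H→L.
A4 = A3; e.g. D (Black) can still go to E. Fixed point.
From L, successor K is in the attractor (rank 1); the other successor E is not.

K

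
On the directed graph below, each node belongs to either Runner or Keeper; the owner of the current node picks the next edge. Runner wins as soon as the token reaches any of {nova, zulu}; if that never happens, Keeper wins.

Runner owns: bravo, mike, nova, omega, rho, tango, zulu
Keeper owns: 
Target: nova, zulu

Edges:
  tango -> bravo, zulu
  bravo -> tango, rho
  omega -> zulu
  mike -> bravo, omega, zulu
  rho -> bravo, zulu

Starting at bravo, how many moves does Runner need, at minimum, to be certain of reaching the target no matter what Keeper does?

A0 = {nova, zulu}
A1: add {mike, omega, rho, tango} — tango (Runner) has tango→zulu; omega (Runner) has omega→zulu; rho (Runner) has rho→zulu; mike (Runner) has mike→zulu.
A2: add {bravo} — bravo (Runner) has bravo→tango.
A2 = all vertices. Fixed point.
bravo enters the attractor at level 2, so Runner can force the target in 2 moves from there.

2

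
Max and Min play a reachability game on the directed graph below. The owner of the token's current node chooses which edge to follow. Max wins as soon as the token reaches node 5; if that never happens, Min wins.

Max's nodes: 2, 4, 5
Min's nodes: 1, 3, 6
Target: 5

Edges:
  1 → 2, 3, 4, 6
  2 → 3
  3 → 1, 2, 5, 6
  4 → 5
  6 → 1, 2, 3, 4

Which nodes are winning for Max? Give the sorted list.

4, 5

A0 = {5}
A1: add {4} — 4 (Max) has 4→5.
A2 = A1; e.g. 1 (Min) can still go to 2. Fixed point.
Max's winning region = {4, 5}.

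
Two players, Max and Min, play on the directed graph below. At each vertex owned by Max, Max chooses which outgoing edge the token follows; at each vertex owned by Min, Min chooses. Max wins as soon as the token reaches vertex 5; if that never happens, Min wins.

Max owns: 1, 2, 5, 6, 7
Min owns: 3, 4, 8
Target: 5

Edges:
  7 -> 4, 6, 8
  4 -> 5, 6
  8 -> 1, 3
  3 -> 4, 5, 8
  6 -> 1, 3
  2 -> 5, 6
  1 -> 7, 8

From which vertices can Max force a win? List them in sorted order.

A0 = {5}
A1: add {2} — 2 (Max) has 2→5.
A2 = A1; e.g. 1 (Max) has no edge into A1. Fixed point.
Max's winning region = {2, 5}.

2, 5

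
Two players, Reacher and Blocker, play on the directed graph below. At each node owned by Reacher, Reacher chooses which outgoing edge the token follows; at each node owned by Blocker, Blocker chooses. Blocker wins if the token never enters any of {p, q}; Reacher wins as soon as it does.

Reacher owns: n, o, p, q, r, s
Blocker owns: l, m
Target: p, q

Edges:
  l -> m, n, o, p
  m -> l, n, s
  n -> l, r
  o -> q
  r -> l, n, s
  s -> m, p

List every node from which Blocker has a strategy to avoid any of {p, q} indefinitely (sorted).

l, m

A0 = {p, q}
A1: add {o, s} — o (Reacher) has o→q; s (Reacher) has s→p.
A2: add {r} — r (Reacher) has r→s.
A3: add {n} — n (Reacher) has n→r.
A4 = A3; e.g. l (Blocker) can still go to m. Fixed point.
Reacher's attractor = {n, o, p, q, r, s}; Blocker avoids the target exactly from the complement.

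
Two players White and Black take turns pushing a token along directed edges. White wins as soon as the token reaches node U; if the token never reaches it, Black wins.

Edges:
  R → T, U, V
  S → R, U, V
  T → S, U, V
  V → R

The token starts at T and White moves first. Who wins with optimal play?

Track states (vertex, player-to-move).
A0 = {(U,White), (U,Black)}
A1: add {(R,White), (S,White), (T,White)}.
(T,White) ∈ A1 ⇒ White forces the target.

White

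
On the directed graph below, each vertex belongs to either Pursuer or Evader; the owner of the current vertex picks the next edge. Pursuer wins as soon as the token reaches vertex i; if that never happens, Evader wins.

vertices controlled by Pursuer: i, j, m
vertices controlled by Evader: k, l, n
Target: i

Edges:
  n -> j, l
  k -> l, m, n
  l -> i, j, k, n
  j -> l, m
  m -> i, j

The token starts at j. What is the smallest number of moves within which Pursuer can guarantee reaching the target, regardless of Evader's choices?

A0 = {i}
A1: add {m} — m (Pursuer) has m→i.
A2: add {j} — j (Pursuer) has j→m.
A3 = A2; e.g. k (Evader) can still go to l. Fixed point.
j enters the attractor at level 2, so Pursuer can force the target in 2 moves from there.

2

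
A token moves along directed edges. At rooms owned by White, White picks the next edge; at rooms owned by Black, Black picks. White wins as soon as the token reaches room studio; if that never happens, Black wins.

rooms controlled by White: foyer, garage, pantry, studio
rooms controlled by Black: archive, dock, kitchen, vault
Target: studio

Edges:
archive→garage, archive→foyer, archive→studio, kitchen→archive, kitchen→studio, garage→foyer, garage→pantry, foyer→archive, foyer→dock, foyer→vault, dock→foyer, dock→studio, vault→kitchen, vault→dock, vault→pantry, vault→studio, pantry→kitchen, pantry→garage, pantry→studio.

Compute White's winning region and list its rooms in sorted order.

garage, pantry, studio

A0 = {studio}
A1: add {pantry} — pantry (White) has pantry→studio.
A2: add {garage} — garage (White) has garage→pantry.
A3 = A2; e.g. archive (Black) can still go to foyer. Fixed point.
White's winning region = {garage, pantry, studio}.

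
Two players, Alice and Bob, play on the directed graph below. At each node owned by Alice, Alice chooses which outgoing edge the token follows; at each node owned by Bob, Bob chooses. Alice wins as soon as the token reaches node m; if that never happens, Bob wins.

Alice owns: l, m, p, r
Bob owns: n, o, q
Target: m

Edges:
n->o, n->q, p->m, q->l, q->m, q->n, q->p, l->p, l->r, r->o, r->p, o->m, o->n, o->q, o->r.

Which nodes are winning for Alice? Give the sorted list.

A0 = {m}
A1: add {p} — p (Alice) has p→m.
A2: add {l, r} — l (Alice) has l→p; r (Alice) has r→p.
A3 = A2; e.g. n (Bob) can still go to o. Fixed point.
Alice's winning region = {l, m, p, r}.

l, m, p, r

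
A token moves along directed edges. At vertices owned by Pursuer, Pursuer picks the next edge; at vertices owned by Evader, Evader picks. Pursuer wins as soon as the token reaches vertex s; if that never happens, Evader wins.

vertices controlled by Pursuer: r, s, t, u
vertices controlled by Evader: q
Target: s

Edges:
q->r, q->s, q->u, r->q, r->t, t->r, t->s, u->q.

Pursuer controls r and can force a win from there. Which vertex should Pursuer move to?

A0 = {s}
A1: add {t} — t (Pursuer) has t→s.
A2: add {r} — r (Pursuer) has r→t.
A3 = A2; e.g. q (Evader) can still go to u. Fixed point.
From r, successor t is in the attractor (rank 1); the other successor q is not.

t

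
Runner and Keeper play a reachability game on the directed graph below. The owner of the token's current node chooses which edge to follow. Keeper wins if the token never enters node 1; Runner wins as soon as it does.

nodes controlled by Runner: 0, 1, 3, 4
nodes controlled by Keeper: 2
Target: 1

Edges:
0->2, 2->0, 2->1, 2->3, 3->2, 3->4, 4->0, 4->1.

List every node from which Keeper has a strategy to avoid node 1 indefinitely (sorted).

0, 2

A0 = {1}
A1: add {4} — 4 (Runner) has 4→1.
A2: add {3} — 3 (Runner) has 3→4.
A3 = A2; e.g. 0 (Runner) has no edge into A2. Fixed point.
Runner's attractor = {1, 3, 4}; Keeper avoids the target exactly from the complement.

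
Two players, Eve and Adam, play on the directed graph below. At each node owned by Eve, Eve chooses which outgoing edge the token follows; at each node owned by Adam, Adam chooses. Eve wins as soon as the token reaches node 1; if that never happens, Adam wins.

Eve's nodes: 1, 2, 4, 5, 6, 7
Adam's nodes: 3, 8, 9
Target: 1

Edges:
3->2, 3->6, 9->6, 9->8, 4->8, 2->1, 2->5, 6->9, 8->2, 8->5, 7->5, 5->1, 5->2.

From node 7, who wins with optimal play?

Eve

A0 = {1}
A1: add {2, 5} — 2 (Eve) has 2→1; 5 (Eve) has 5→1.
A2: add {7, 8} — 7 (Eve) has 7→5; 8 (Adam): all of {2, 5} already in.
7 ∈ A2, so Eve can force the target.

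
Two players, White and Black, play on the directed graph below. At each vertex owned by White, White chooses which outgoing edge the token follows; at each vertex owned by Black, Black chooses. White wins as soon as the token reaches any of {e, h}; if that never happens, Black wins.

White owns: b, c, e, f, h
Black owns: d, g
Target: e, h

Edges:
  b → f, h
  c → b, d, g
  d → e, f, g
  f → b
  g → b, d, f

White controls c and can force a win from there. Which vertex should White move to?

b

A0 = {e, h}
A1: add {b} — b (White) has b→h.
A2: add {c, f} — c (White) has c→b; f (White) has f→b.
A3 = A2; e.g. d (Black) can still go to g. Fixed point.
From c, successor b is in the attractor (rank 1); the other successors d, g are not.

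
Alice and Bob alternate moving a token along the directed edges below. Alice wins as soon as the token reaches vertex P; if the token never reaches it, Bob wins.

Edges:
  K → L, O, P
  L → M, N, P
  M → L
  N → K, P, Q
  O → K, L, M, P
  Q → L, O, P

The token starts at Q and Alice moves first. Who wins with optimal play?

Track states (vertex, player-to-move).
A0 = {(P,Alice), (P,Bob)}
A1: add {(K,Alice), (L,Alice), (N,Alice), (O,Alice), (Q,Alice)}.
(Q,Alice) ∈ A1 ⇒ Alice forces the target.

Alice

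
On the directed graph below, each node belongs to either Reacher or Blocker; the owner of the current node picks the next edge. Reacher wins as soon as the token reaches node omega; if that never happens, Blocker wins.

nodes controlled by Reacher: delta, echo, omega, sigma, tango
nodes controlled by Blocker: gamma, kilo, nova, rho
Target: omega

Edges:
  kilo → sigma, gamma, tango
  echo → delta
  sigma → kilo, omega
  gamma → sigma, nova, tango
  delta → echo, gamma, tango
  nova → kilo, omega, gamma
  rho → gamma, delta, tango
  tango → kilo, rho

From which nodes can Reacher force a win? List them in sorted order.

omega, sigma

A0 = {omega}
A1: add {sigma} — sigma (Reacher) has sigma→omega.
A2 = A1; e.g. kilo (Blocker) can still go to gamma. Fixed point.
Reacher's winning region = {omega, sigma}.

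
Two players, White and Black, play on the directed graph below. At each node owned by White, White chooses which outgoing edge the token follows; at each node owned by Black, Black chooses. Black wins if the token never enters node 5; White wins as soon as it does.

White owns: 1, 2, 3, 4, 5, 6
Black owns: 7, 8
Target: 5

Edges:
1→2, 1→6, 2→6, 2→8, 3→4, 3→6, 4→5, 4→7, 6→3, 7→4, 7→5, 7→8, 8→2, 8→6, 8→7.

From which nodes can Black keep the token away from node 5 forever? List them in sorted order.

7, 8

A0 = {5}
A1: add {4} — 4 (White) has 4→5.
A2: add {3} — 3 (White) has 3→4.
A3: add {6} — 6 (White) has 6→3.
A4: add {1, 2} — 1 (White) has 1→6; 2 (White) has 2→6.
A5 = A4; e.g. 7 (Black) can still go to 8. Fixed point.
White's attractor = {1, 2, 3, 4, 5, 6}; Black avoids the target exactly from the complement.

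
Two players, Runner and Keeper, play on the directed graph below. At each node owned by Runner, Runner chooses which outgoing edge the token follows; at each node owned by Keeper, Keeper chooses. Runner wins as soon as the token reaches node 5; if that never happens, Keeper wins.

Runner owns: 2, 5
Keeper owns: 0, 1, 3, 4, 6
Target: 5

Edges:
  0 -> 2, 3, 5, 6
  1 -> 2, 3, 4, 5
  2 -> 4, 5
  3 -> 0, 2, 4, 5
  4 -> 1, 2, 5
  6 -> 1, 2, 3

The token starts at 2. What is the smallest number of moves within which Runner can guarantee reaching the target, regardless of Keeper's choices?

1

A0 = {5}
A1: add {2} — 2 (Runner) has 2→5.
A2 = A1; e.g. 0 (Keeper) can still go to 3. Fixed point.
2 enters the attractor at level 1, so Runner can force the target in 1 move from there.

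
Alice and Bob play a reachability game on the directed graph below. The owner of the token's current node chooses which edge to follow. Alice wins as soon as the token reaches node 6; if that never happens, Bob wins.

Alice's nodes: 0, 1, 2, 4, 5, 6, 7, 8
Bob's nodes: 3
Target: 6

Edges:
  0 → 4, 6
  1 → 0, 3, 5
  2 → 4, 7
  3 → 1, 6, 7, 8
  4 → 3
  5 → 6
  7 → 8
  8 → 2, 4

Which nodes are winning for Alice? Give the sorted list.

A0 = {6}
A1: add {0, 5} — 0 (Alice) has 0→6; 5 (Alice) has 5→6.
A2: add {1} — 1 (Alice) has 1→0.
A3 = A2; e.g. 2 (Alice) has no edge into A2. Fixed point.
Alice's winning region = {0, 1, 5, 6}.

0, 1, 5, 6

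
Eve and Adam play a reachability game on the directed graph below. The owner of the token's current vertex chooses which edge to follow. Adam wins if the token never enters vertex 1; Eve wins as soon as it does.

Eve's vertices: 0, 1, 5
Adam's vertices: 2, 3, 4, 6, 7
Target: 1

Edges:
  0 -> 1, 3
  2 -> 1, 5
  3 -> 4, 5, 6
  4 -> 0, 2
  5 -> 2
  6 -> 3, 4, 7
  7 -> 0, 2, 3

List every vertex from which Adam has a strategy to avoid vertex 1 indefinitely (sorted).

A0 = {1}
A1: add {0} — 0 (Eve) has 0→1.
A2 = A1; e.g. 2 (Adam) can still go to 5. Fixed point.
Eve's attractor = {0, 1}; Adam avoids the target exactly from the complement.

2, 3, 4, 5, 6, 7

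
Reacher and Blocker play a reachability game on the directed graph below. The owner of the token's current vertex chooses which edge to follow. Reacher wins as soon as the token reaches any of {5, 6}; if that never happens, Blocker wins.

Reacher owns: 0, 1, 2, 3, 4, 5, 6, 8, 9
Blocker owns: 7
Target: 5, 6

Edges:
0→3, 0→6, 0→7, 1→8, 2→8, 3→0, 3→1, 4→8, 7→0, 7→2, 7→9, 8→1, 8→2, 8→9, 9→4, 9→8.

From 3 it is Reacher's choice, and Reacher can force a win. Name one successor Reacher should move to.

0

A0 = {5, 6}
A1: add {0} — 0 (Reacher) has 0→6.
A2: add {3} — 3 (Reacher) has 3→0.
A3 = A2; e.g. 1 (Reacher) has no edge into A2. Fixed point.
From 3, successor 0 is in the attractor (rank 1); the other successor 1 is not.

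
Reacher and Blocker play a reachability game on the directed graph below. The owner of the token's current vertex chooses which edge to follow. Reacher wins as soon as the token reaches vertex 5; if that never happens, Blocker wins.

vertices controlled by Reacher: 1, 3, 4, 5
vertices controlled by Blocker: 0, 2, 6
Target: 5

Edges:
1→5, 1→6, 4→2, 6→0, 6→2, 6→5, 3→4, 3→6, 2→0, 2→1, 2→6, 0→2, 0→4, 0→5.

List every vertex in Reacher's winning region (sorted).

A0 = {5}
A1: add {1} — 1 (Reacher) has 1→5.
A2 = A1; e.g. 0 (Blocker) can still go to 2. Fixed point.
Reacher's winning region = {1, 5}.

1, 5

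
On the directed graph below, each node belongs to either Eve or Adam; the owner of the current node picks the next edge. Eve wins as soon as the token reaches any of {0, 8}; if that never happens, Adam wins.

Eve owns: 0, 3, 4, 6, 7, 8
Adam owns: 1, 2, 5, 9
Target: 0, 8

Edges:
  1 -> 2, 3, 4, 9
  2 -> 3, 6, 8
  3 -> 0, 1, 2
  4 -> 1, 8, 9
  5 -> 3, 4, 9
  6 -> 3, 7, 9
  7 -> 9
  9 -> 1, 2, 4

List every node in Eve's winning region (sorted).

0, 2, 3, 4, 6, 8

A0 = {0, 8}
A1: add {3, 4} — 3 (Eve) has 3→0; 4 (Eve) has 4→8.
A2: add {6} — 6 (Eve) has 6→3.
A3: add {2} — 2 (Adam): all of {3, 6, 8} already in.
A4 = A3; e.g. 1 (Adam) can still go to 9. Fixed point.
Eve's winning region = {0, 2, 3, 4, 6, 8}.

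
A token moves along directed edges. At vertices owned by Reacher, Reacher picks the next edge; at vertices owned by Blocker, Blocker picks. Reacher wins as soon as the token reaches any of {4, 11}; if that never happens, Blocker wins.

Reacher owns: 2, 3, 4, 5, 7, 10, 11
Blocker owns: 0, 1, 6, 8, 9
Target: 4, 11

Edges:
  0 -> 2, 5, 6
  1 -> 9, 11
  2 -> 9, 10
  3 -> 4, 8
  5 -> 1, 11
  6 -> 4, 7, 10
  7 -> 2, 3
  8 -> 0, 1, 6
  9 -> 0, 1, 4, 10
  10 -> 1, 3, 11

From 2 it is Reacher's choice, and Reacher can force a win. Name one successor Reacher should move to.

10

A0 = {4, 11}
A1: add {3, 5, 10} — 3 (Reacher) has 3→4; 5 (Reacher) has 5→11; 10 (Reacher) has 10→11.
A2: add {2, 7} — 2 (Reacher) has 2→10; 7 (Reacher) has 7→3.
A3: add {6} — 6 (Blocker): all of {4, 7, 10} already in.
A4: add {0} — 0 (Blocker): all of {2, 5, 6} already in.
A5 = A4; e.g. 1 (Blocker) can still go to 9. Fixed point.
From 2, successor 10 is in the attractor (rank 1); the other successor 9 is not.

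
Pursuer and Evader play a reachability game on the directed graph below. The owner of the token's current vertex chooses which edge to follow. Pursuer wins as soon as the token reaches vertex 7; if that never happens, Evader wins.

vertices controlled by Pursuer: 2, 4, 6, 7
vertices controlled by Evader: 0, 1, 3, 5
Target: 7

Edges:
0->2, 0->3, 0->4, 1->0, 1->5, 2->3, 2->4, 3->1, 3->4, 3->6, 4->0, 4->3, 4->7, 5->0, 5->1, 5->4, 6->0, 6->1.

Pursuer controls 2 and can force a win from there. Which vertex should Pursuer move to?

4

A0 = {7}
A1: add {4} — 4 (Pursuer) has 4→7.
A2: add {2} — 2 (Pursuer) has 2→4.
A3 = A2; e.g. 0 (Evader) can still go to 3. Fixed point.
From 2, successor 4 is in the attractor (rank 1); the other successor 3 is not.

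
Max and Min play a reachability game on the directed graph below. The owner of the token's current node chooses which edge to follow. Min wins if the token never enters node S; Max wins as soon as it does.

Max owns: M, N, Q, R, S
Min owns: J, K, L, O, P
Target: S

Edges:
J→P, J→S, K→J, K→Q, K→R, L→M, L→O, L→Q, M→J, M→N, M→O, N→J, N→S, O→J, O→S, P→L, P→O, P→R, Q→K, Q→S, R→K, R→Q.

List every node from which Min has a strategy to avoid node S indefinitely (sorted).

J, K, L, O, P

A0 = {S}
A1: add {N, Q} — N (Max) has N→S; Q (Max) has Q→S.
A2: add {M, R} — M (Max) has M→N; R (Max) has R→Q.
A3 = A2; e.g. J (Min) can still go to P. Fixed point.
Max's attractor = {M, N, Q, R, S}; Min avoids the target exactly from the complement.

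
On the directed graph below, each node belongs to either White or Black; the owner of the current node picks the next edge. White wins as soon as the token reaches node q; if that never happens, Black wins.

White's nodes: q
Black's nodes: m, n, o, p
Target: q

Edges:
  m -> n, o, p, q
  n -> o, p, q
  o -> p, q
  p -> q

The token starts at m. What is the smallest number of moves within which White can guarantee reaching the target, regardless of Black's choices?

A0 = {q}
A1: add {p} — p (Black): all of {q} already in.
A2: add {o} — o (Black): all of {p, q} already in.
A3: add {n} — n (Black): all of {o, p, q} already in.
A4: add {m} — m (Black): all of {n, o, p, q} already in.
A4 = all vertices. Fixed point.
m enters the attractor at level 4, so White can force the target in 4 moves from there.

4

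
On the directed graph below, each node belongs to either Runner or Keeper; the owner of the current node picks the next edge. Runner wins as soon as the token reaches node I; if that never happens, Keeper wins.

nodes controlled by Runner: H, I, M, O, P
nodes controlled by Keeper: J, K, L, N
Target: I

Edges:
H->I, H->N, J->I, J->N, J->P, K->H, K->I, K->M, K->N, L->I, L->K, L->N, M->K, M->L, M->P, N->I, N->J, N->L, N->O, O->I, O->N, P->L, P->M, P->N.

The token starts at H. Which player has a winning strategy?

Runner

A0 = {I}
A1: add {H, O} — H (Runner) has H→I; O (Runner) has O→I.
A2 = A1; e.g. J (Keeper) can still go to N. Fixed point.
H ∈ A1, so Runner can force the target.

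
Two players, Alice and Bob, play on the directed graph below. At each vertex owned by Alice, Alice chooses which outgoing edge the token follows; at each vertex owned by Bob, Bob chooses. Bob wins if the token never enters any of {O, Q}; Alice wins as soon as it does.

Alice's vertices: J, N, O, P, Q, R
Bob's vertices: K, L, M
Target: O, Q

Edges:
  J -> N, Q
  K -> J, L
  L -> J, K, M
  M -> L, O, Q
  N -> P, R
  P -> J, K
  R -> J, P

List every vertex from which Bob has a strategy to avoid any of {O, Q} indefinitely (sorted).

K, L, M

A0 = {O, Q}
A1: add {J} — J (Alice) has J→Q.
A2: add {P, R} — P (Alice) has P→J; R (Alice) has R→J.
A3: add {N} — N (Alice) has N→P.
A4 = A3; e.g. K (Bob) can still go to L. Fixed point.
Alice's attractor = {J, N, O, P, Q, R}; Bob avoids the target exactly from the complement.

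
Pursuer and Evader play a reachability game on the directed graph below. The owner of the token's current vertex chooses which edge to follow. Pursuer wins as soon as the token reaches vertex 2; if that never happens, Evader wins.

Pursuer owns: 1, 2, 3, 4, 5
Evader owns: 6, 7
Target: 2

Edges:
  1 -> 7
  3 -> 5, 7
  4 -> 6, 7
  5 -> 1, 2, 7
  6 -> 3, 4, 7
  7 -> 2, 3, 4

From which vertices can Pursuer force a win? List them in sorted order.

A0 = {2}
A1: add {5} — 5 (Pursuer) has 5→2.
A2: add {3} — 3 (Pursuer) has 3→5.
A3 = A2; e.g. 1 (Pursuer) has no edge into A2. Fixed point.
Pursuer's winning region = {2, 3, 5}.

2, 3, 5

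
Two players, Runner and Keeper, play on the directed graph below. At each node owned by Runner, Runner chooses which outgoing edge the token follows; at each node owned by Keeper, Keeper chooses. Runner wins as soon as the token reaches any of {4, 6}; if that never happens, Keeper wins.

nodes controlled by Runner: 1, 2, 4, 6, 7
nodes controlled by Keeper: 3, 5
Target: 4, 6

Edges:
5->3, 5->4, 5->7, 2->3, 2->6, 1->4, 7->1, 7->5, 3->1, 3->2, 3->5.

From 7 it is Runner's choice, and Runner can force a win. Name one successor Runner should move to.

A0 = {4, 6}
A1: add {1, 2} — 1 (Runner) has 1→4; 2 (Runner) has 2→6.
A2: add {7} — 7 (Runner) has 7→1.
A3 = A2; e.g. 3 (Keeper) can still go to 5. Fixed point.
From 7, successor 1 is in the attractor (rank 1); the other successor 5 is not.

1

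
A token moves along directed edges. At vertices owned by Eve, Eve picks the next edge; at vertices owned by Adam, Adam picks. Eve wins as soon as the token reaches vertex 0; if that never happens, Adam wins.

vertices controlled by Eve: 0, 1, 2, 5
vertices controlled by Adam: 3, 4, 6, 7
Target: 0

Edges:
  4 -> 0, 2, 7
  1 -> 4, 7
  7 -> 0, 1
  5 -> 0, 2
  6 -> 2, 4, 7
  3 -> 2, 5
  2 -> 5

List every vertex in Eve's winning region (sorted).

A0 = {0}
A1: add {5} — 5 (Eve) has 5→0.
A2: add {2} — 2 (Eve) has 2→5.
A3: add {3} — 3 (Adam): all of {2, 5} already in.
A4 = A3; e.g. 1 (Eve) has no edge into A3. Fixed point.
Eve's winning region = {0, 2, 3, 5}.

0, 2, 3, 5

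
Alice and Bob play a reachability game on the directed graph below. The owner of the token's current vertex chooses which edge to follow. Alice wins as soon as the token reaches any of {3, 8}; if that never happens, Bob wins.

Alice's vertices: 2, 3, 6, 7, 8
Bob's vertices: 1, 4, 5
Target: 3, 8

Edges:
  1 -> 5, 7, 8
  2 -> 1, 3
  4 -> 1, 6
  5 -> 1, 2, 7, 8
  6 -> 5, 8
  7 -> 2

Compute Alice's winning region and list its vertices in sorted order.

A0 = {3, 8}
A1: add {2, 6} — 2 (Alice) has 2→3; 6 (Alice) has 6→8.
A2: add {7} — 7 (Alice) has 7→2.
A3 = A2; e.g. 1 (Bob) can still go to 5. Fixed point.
Alice's winning region = {2, 3, 6, 7, 8}.

2, 3, 6, 7, 8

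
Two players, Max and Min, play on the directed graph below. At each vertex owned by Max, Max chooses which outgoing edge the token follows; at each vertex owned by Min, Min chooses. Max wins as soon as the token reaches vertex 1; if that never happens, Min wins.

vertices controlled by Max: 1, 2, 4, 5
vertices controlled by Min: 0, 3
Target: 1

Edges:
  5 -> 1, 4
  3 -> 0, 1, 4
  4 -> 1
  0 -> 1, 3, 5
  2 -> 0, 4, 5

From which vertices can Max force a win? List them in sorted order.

1, 2, 4, 5

A0 = {1}
A1: add {4, 5} — 4 (Max) has 4→1; 5 (Max) has 5→1.
A2: add {2} — 2 (Max) has 2→4.
A3 = A2; e.g. 0 (Min) can still go to 3. Fixed point.
Max's winning region = {1, 2, 4, 5}.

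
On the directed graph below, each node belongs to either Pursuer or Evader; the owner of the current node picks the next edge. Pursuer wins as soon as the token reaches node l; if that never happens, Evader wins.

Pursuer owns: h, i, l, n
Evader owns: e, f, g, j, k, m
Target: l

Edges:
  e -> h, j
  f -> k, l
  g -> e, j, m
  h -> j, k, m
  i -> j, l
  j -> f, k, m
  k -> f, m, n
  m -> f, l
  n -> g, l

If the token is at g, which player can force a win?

A0 = {l}
A1: add {i, n} — i (Pursuer) has i→l; n (Pursuer) has n→l.
A2 = A1; e.g. e (Evader) can still go to h. Fixed point.
g never enters the attractor, so Evader can avoid the target forever.

Evader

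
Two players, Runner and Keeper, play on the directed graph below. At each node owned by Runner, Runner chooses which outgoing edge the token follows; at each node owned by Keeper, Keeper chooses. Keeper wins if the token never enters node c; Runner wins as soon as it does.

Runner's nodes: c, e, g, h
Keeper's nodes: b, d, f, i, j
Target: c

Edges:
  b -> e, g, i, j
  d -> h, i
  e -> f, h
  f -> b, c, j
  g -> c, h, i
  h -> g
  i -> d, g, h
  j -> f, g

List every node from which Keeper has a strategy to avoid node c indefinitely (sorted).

b, d, f, i, j

A0 = {c}
A1: add {g} — g (Runner) has g→c.
A2: add {h} — h (Runner) has h→g.
A3: add {e} — e (Runner) has e→h.
A4 = A3; e.g. b (Keeper) can still go to i. Fixed point.
Runner's attractor = {c, e, g, h}; Keeper avoids the target exactly from the complement.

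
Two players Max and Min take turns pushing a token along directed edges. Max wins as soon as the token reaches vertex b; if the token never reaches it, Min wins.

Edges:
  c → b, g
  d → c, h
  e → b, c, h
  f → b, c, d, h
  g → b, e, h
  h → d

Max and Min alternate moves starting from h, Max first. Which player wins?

Track states (vertex, player-to-move).
A0 = {(b,Max), (b,Min)}
A1: add {(c,Max), (e,Max), (f,Max), (g,Max)}.
A2: add {(c,Min)}.
A3: add {(d,Max)}.
A4: add {(h,Min)}.
A5 = A4; e.g. (d,Min) stays out. (h,Max) never enters ⇒ Min avoids the target.

Min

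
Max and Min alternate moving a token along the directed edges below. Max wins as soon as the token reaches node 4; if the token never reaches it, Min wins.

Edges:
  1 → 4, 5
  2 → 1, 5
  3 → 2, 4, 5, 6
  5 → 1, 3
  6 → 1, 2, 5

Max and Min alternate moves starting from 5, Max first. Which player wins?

Min

Track states (vertex, player-to-move).
A0 = {(4,Max), (4,Min)}
A1: add {(1,Max), (3,Max)}.
A2: add {(5,Min)}.
A3: add {(2,Max), (6,Max)}.
A4 = A3; e.g. (1,Min) stays out. (5,Max) never enters ⇒ Min avoids the target.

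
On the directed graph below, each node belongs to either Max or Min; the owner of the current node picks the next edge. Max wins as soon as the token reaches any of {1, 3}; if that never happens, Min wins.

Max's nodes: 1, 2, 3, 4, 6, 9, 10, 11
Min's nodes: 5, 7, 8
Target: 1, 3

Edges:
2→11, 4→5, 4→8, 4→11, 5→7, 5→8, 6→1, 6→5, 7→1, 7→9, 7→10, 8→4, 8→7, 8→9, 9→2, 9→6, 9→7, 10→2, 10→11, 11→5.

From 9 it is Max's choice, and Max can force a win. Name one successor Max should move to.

A0 = {1, 3}
A1: add {6} — 6 (Max) has 6→1.
A2: add {9} — 9 (Max) has 9→6.
A3 = A2; e.g. 2 (Max) has no edge into A2. Fixed point.
From 9, successor 6 is in the attractor (rank 1); the other successors 2, 7 are not.

6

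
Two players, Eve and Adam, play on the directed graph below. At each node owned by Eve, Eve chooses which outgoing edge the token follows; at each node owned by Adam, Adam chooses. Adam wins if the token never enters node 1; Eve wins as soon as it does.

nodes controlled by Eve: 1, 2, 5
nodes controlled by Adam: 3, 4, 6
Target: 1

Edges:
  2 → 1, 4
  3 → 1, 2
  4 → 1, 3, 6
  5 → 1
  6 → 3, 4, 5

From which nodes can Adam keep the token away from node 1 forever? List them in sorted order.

A0 = {1}
A1: add {2, 5} — 2 (Eve) has 2→1; 5 (Eve) has 5→1.
A2: add {3} — 3 (Adam): all of {1, 2} already in.
A3 = A2; e.g. 4 (Adam) can still go to 6. Fixed point.
Eve's attractor = {1, 2, 3, 5}; Adam avoids the target exactly from the complement.

4, 6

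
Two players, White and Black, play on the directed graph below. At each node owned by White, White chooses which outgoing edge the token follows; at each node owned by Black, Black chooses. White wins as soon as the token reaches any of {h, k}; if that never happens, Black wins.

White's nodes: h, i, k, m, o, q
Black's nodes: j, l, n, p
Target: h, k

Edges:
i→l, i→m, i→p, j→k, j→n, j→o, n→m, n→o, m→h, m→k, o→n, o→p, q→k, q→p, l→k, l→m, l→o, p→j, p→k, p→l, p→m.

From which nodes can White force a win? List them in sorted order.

A0 = {h, k}
A1: add {m, q} — m (White) has m→h; q (White) has q→k.
A2: add {i} — i (White) has i→m.
A3 = A2; e.g. j (Black) can still go to n. Fixed point.
White's winning region = {h, i, k, m, q}.

h, i, k, m, q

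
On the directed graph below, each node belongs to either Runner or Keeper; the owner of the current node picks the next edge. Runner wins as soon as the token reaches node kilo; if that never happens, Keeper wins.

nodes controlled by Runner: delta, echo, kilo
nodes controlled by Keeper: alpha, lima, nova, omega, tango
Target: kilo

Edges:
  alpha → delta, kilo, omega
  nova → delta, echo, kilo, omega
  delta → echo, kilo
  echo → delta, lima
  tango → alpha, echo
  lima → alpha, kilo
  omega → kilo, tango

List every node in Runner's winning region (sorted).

A0 = {kilo}
A1: add {delta} — delta (Runner) has delta→kilo.
A2: add {echo} — echo (Runner) has echo→delta.
A3 = A2; e.g. alpha (Keeper) can still go to omega. Fixed point.
Runner's winning region = {delta, echo, kilo}.

delta, echo, kilo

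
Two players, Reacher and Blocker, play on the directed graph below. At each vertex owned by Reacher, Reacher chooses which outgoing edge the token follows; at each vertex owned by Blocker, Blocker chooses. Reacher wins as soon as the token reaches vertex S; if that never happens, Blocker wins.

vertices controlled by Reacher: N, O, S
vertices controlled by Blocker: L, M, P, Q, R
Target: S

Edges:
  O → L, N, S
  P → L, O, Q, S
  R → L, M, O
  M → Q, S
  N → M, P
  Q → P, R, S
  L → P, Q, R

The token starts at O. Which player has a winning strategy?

A0 = {S}
A1: add {O} — O (Reacher) has O→S.
A2 = A1; e.g. L (Blocker) can still go to P. Fixed point.
O ∈ A1, so Reacher can force the target.

Reacher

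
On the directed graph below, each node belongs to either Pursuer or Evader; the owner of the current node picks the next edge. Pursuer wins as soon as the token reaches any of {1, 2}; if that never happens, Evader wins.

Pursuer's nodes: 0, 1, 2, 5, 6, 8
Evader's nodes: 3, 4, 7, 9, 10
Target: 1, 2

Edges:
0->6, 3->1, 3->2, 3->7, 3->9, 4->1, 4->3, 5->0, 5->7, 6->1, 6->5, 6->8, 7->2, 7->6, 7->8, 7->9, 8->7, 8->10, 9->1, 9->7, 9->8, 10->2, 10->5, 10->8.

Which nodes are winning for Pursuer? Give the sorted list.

A0 = {1, 2}
A1: add {6} — 6 (Pursuer) has 6→1.
A2: add {0} — 0 (Pursuer) has 0→6.
A3: add {5} — 5 (Pursuer) has 5→0.
A4 = A3; e.g. 3 (Evader) can still go to 7. Fixed point.
Pursuer's winning region = {0, 1, 2, 5, 6}.

0, 1, 2, 5, 6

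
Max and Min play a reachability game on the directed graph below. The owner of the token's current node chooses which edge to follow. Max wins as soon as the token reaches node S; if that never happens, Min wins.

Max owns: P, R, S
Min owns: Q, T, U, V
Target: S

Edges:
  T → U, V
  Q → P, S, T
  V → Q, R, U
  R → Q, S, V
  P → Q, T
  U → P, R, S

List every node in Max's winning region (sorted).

A0 = {S}
A1: add {R} — R (Max) has R→S.
A2 = A1; e.g. P (Max) has no edge into A1. Fixed point.
Max's winning region = {R, S}.

R, S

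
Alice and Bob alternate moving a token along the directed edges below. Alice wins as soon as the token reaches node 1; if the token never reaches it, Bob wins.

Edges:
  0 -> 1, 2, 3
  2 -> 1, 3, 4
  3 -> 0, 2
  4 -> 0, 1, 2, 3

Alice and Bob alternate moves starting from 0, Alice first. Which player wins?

Alice

Track states (vertex, player-to-move).
A0 = {(1,Alice), (1,Bob)}
A1: add {(0,Alice), (2,Alice), (4,Alice)}.
(0,Alice) ∈ A1 ⇒ Alice forces the target.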